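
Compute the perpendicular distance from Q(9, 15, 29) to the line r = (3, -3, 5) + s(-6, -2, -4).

Direction vector d = (-6, -2, -4).
AP = (6, 18, 24); AP·d = -168, |AP|² = 936, |d|² = 56.
distance² = |AP|² − (AP·d)²/|d|² = 936 − 28224/56 = 432, so the distance is 12√3.

12√3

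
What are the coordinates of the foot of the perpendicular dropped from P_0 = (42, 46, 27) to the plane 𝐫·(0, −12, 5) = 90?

The perpendicular from P_0 has direction n = (0, −12, 5): r = (42, 46, 27) + t(0, −12, 5).
Substitute into the plane: n·(P_0 + tn) = 90 gives -417 + 169t = 90, so t = 3.
Foot = (42, 46, 27) + 3·(0, −12, 5) = (42, 10, 42).

(42, 10, 42)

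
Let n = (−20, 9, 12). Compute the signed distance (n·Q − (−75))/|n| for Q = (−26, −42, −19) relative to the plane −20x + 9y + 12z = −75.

-11/25

n·Q − (-75) = -11.
|n| = 25, so the signed distance is -11/25.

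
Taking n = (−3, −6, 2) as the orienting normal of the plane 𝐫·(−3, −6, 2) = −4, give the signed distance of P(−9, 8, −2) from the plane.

-3

n·P − (-4) = -21.
|n| = 7, so the signed distance is -21/7 = -3.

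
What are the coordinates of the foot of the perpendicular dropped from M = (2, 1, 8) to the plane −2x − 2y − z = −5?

n = (−2, −2, −1), |n|² = 9, and n·M − (-5) = -9.
t = -9/9 = -1, so the foot is M − t·n = (2, 1, 8) − (-1)·(−2, −2, −1) = (0, −1, 7).

(0, -1, 7)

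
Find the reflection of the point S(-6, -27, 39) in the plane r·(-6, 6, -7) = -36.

With n = (-6, 6, -7), the signed offset is (n·S − (-36))/|n|² = -363/121 = -3.
S' = S − 2t·n = (-6, -27, 39) − (-6)·(-6, 6, -7) = (-42, 9, -3).

(-42, 9, -3)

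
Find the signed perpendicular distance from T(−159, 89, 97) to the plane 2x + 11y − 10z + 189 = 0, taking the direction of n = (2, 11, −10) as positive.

n·T − (-189) = -120.
|n| = 15, so the signed distance is -120/15 = -8.

-8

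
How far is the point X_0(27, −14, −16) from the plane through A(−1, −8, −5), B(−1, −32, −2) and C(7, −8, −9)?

AB = (0, −24, 3) and AC = (8, 0, −4), so a normal is n = AB × AC = (96, 24, 192).
d = |96·27 + 24·(-14) + 192·(-16) − (-1248)| / √(9216 + 576 + 36864) = |432| / 216 = 2.

2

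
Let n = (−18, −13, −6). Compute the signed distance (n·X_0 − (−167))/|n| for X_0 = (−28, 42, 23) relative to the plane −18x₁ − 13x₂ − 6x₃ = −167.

-13/23

n·X_0 − (-167) = -13.
|n| = 23, so the signed distance is -13/23.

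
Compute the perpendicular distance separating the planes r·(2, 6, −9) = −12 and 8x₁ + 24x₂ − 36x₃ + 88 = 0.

10/11

Divide the second equation by 4 to match normals: 2x₁ + 6x₂ − 9x₃ = -22.
With common normal n = (2, 6, −9) (|n| = 11), the distance is |(-12) − (-22)|/|n| = 10/11.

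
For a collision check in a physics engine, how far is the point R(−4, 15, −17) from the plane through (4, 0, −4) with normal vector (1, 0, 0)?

The plane has equation n·(r − (4, 0, −4)) = 0, i.e. n·r = 4.
Then n·(−4, 15, −17) − 4 = −8.
|n| = √(1 + 0 + 0) = 1, so the distance is |-8|/1 = 8.

8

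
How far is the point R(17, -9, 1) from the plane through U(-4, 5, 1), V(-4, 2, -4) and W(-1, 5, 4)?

UV = (0, -3, -5) and UW = (3, 0, 3), so a normal is n = UV × UW = (-9, -15, 9).
n = (-9, -15, 9); n·P − (-30) = 21; |n| = 3√43; distance = 21/(3√43) = 7/√43.

7/√43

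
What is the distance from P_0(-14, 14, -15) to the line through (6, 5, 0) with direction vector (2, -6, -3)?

Direction vector d = (2, -6, -3).
AP = (-20, 9, -15); AP·d = -49, |AP|² = 706, |d|² = 49.
distance² = |AP|² − (AP·d)²/|d|² = 706 − 2401/49 = 657, so the distance is 3√73.

3√73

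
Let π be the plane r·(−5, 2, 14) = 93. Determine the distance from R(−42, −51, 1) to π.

29/15

Normal vector n = (−5, 2, 14), and n·(−42, −51, 1) − 93 = 29.
|n| = √(25 + 4 + 196) = 15, so the distance is |29|/15 = 29/15.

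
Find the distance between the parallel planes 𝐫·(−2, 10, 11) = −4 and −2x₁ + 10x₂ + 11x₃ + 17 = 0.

With common normal n = (−2, 10, 11) (|n| = 15), the distance is |(-4) − (-17)|/|n| = 13/15.

13/15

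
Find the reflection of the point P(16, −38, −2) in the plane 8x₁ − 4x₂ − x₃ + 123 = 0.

(-64, 2, 8)

With n = (8, −4, −1), the signed offset is (n·P − (-123))/|n|² = 405/81 = 5.
P' = P − 2t·n = (16, −38, −2) − 10·(8, −4, −1) = (−64, 2, 8).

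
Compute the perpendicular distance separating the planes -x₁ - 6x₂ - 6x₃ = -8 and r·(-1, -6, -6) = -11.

With common normal n = (-1, -6, -6) (|n| = √73), the distance is |(-8) − (-11)|/|n| = 3/√73.

3/√73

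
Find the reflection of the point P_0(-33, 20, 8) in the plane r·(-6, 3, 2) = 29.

(27, -10, -12)

n = (-6, 3, 2), |n|² = 49, n·P_0 − 29 = 245, so t = 245/49 = 5.
Foot F = P_0 − 5·n = (-3, 5, -2); the reflection is 2F − P_0 = (27, -10, -12).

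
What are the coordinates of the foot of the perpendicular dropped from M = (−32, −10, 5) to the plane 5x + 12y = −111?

n = (5, 12, 0), |n|² = 169, and n·M − (-111) = -169.
t = -169/169 = -1, so the foot is M − t·n = (−32, −10, 5) − (-1)·(5, 12, 0) = (−27, 2, 5).

(-27, 2, 5)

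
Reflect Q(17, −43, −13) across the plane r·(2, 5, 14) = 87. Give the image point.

(25, -23, 43)

n = (2, 5, 14), |n|² = 225, n·Q − 87 = -450, so t = -450/225 = -2.
Foot F = Q − (-2)·n = (21, −33, 15); the reflection is 2F − Q = (25, −23, 43).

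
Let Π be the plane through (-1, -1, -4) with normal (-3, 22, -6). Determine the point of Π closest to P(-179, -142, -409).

The perpendicular from P has direction n = (-3, 22, -6): r = (-179, -142, -409) + λ(-3, 22, -6).
Substitute into the plane: n·(P + λn) = 5 gives -133 + 529λ = 5, so λ = 6/23.
Foot = (-179, -142, -409) + (6/23)·(-3, 22, -6) = (-4135/23, -3134/23, -9443/23).

(-4135/23, -3134/23, -9443/23)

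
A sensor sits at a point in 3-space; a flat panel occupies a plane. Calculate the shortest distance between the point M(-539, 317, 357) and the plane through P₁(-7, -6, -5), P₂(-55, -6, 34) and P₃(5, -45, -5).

P₁P₂ = (-48, 0, 39) and P₁P₃ = (12, -39, 0), so a normal is n = P₁P₂ × P₁P₃ = (1521, 468, 1872).
Then n·(-539, 317, 357) - (-22815) = 19656.
|n| = √(2313441 + 219024 + 3504384) = 2457, so the distance is |19656|/2457 = 8.

8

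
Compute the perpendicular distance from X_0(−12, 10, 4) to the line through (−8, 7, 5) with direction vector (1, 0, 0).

Direction vector d = (1, 0, 0).
AP = (−4, 3, −1), and AP × d = (0, −1, −3).
|AP × d|² = 10 and |d|² = 1, so the distance is √10.

√10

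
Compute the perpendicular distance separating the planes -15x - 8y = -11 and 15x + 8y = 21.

10/17

Divide the second equation by -1 to match normals: -15x - 8y = -21.
Both planes have normal n = (-15, -8, 0), |n| = 17. Any point on the first plane is at distance |(-21) − (-11)|/|n| = 10/17 from the second.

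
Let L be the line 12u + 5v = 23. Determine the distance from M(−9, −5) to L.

d = |12·(-9) + 5·(-5) − 23| / √(144 + 25) = |-156|/13 = 12.

12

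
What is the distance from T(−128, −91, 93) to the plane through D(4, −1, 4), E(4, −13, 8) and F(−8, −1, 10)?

DE = (0, −12, 4) and DF = (−12, 0, 6), so a normal is n = DE × DF = (−72, −48, −144).
n = (−72, −48, −144); n·P − (-816) = 1008; |n| = 168; distance = 1008/168 = 6.

6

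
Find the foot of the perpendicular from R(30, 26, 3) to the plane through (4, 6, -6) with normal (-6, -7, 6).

The perpendicular from R has direction n = (-6, -7, 6): r = (30, 26, 3) + λ(-6, -7, 6).
Substitute into the plane: n·(R + λn) = -102 gives -344 + 121λ = -102, so λ = 2.
Foot = (30, 26, 3) + 2·(-6, -7, 6) = (18, 12, 15).

(18, 12, 15)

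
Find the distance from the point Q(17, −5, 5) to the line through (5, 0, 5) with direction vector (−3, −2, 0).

Direction vector d = (−3, −2, 0).
AP = (12, −5, 0), and AP × d = (0, 0, −39).
|AP × d|² = 1521 and |d|² = 13, so the distance is √(1521/13) = √117 = 3√13.

3√13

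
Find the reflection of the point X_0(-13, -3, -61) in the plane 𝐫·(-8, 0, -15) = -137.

(51, -3, 59)

With n = (-8, 0, -15), the signed offset is (n·X_0 − (-137))/|n|² = 1156/289 = 4.
X_0' = X_0 − 2t·n = (-13, -3, -61) − 8·(-8, 0, -15) = (51, -3, 59).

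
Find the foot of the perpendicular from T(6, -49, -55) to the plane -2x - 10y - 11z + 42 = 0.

n = (-2, -10, -11), |n|² = 225, and n·T − (-42) = 1125.
t = 1125/225 = 5, so the foot is T − t·n = (6, -49, -55) − 5·(-2, -10, -11) = (16, 1, 0).

(16, 1, 0)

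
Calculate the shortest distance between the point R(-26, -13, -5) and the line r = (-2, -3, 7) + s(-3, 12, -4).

Direction vector d = (-3, 12, -4).
AP = (-24, -10, -12), and AP × d = (184, -60, -318).
|AP × d|² = 138580 and |d|² = 169, so the distance is √(138580/169) = √820 = 2√205.

2√205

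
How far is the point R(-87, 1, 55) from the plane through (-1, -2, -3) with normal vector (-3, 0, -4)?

26/5

The plane has equation n·(r − (-1, -2, -3)) = 0, i.e. n·r = 15.
n = (-3, 0, -4); n·P − 15 = 26; |n| = 5; distance = 26/5.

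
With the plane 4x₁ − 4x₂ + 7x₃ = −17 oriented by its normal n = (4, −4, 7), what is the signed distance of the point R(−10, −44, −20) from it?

n·R − (-17) = 13.
|n| = 9, so the signed distance is 13/9.

13/9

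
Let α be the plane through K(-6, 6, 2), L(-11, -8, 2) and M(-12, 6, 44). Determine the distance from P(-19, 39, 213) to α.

KL = (-5, -14, 0) and KM = (-6, 0, 42), so a normal is n = KL × KM = (-588, 210, -84).
n = (-588, 210, -84); n·P − 4620 = -3150; |n| = 630; distance = 3150/630 = 5.

5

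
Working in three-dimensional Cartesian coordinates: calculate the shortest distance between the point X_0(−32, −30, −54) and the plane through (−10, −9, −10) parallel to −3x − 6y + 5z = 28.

Parallel planes share the normal n = (−3, −6, 5); since (−10, −9, −10) lies on the plane, its equation is −3x − 6y + 5z = 34.
Then n·(−32, −30, −54) − 34 = −28.
|n| = √(9 + 36 + 25) = √70, so the distance is |-28|/√70 = 2√70/5.

2√70/5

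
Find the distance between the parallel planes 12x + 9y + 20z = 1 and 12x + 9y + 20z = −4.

1/5

With common normal n = (12, 9, 20) (|n| = 25), the distance is |1 − (-4)|/|n| = 5/25 = 1/5.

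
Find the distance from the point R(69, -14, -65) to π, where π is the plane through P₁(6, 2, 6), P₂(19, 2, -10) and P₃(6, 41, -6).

P₁P₂ = (13, 0, -16) and P₁P₃ = (0, 39, -12), so a normal is n = P₁P₂ × P₁P₃ = (624, 156, 507).
Then n·(69, -14, -65) - 7098 = 819.
|n| = √(389376 + 24336 + 257049) = 819, so the distance is |819|/819 = 1.

1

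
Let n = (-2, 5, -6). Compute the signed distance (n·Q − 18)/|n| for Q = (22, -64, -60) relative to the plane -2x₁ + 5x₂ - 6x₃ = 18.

n·Q − 18 = -22.
|n| = √65, so the signed distance is -22√65/65.

-22√65/65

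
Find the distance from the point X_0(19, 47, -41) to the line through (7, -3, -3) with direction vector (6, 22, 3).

2√493

Direction vector d = (6, 22, 3).
AP = (12, 50, -38); AP·d = 1058, |AP|² = 4088, |d|² = 529.
distance² = |AP|² − (AP·d)²/|d|² = 4088 − 1119364/529 = 1972, so the distance is 2√493.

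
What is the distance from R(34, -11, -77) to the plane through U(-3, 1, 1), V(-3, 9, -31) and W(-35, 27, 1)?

23/21

UV = (0, 8, -32) and UW = (-32, 26, 0), so a normal is n = UV × UW = (832, 1024, 256).
d = |832·34 + 1024·(-11) + 256·(-77) − (-1216)| / √(692224 + 1048576 + 65536) = |-1472| / 1344 = 23/21.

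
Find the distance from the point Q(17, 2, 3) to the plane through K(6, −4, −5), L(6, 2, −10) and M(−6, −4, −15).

23√86/86

KL = (0, 6, −5) and KM = (−12, 0, −10), so a normal is n = KL × KM = (−60, 60, 72).
n = (−60, 60, 72); n·P − (-960) = 276; |n| = 12√86; distance = 276/(12√86) = 23/√86.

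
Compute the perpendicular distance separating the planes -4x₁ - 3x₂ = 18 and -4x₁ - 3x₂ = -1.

19/5

Both planes have normal n = (-4, -3, 0), |n| = 5. Any point on the first plane is at distance |(-1) − 18|/|n| = 19/5 from the second.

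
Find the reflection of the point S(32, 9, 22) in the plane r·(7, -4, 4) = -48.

(-24, 41, -10)

n = (7, -4, 4), |n|² = 81, n·S − (-48) = 324, so t = 324/81 = 4.
Foot F = S − 4·n = (4, 25, 6); the reflection is 2F − S = (-24, 41, -10).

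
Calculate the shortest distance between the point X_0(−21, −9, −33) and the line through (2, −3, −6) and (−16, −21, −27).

A direction vector is d = (−18, −18, −21).
AP = (−23, −6, −27); AP·d = 1089, |AP|² = 1294, |d|² = 1089.
distance² = |AP|² − (AP·d)²/|d|² = 1294 − 1185921/1089 = 205, so the distance is √205.

√205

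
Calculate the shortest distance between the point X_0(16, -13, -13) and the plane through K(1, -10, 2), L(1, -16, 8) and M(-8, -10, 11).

√3

KL = (0, -6, 6) and KM = (-9, 0, 9), so a normal is n = KL × KM = (-54, -54, -54).
Then n·(16, -13, -13) - 378 = 162.
|n| = √(2916 + 2916 + 2916) = 54√3, so the distance is |162|/(54√3) = √3.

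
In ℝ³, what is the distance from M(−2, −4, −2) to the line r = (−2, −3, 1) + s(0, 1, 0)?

Direction vector d = (0, 1, 0).
AP = (0, −1, −3), and AP × d = (3, 0, 0).
|AP × d|² = 9 and |d|² = 1, so the distance is √9 = 3.

3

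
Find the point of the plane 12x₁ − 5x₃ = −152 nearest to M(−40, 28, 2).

n = (12, 0, −5), |n|² = 169, and n·M − (-152) = -338.
t = -338/169 = -2, so the foot is M − t·n = (−40, 28, 2) − (-2)·(12, 0, −5) = (−16, 28, −8).

(-16, 28, -8)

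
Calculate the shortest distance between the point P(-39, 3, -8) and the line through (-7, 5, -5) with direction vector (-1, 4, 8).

√1037

Direction vector d = (-1, 4, 8).
AP = (-32, -2, -3); AP·d = 0, |AP|² = 1037, |d|² = 81.
distance² = |AP|² − (AP·d)²/|d|² = 1037 − 0/81 = 1037, so the distance is √1037.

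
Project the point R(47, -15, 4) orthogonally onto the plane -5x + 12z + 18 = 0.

(42, -15, 16)

The perpendicular from R has direction n = (-5, 0, 12): r = (47, -15, 4) + μ(-5, 0, 12).
Substitute into the plane: n·(R + μn) = -18 gives -187 + 169μ = -18, so μ = 1.
Foot = (47, -15, 4) + 1·(-5, 0, 12) = (42, -15, 16).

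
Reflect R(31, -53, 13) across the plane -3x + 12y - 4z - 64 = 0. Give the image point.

With n = (-3, 12, -4), the signed offset is (n·R − 64)/|n|² = -845/169 = -5.
R' = R − 2t·n = (31, -53, 13) − (-10)·(-3, 12, -4) = (1, 67, -27).

(1, 67, -27)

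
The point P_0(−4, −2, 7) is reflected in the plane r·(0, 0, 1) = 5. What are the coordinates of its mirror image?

n = (0, 0, 1), |n|² = 1, n·P_0 − 5 = 2, so t = 2/1 = 2.
Foot F = P_0 − 2·n = (−4, −2, 5); the reflection is 2F − P_0 = (−4, −2, 3).

(-4, -2, 3)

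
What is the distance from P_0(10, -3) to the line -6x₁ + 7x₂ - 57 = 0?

138/√85

The normal to the line is n = (-6, 7) with |n| = √85.
|n·P_0 − 57| = |-81 − 57| = 138, so the distance is 138/√85 = 138√85/85.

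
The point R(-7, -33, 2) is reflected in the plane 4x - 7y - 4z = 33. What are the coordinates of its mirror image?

n = (4, -7, -4), |n|² = 81, n·R − 33 = 162, so t = 162/81 = 2.
Foot F = R − 2·n = (-15, -19, 10); the reflection is 2F − R = (-23, -5, 18).

(-23, -5, 18)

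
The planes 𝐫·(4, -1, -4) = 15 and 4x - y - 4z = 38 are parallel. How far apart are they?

23/√33

Both planes have normal n = (4, -1, -4), |n| = √33. Any point on the first plane is at distance |38 − 15|/|n| = 23/√33 = 23√33/33 from the second.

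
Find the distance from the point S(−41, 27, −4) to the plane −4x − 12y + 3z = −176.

n = (−4, −12, 3); n·P − (-176) = 4; |n| = 13; distance = 4/13.

4/13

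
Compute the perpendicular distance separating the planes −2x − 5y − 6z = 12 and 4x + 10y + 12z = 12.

Divide the second equation by -2 to match normals: −2x − 5y − 6z = -6.
With common normal n = (−2, −5, −6) (|n| = √65), the distance is |12 − (-6)|/|n| = 18/√65 = 18√65/65.

18/√65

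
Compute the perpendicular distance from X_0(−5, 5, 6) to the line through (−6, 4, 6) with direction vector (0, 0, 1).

Direction vector d = (0, 0, 1).
AP = (1, 1, 0); AP·d = 0, |AP|² = 2, |d|² = 1.
distance² = |AP|² − (AP·d)²/|d|² = 2 − 0/1 = 2, so the distance is √2.

√2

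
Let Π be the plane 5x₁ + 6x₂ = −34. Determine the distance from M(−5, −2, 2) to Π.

Normal vector n = (5, 6, 0), and n·(−5, −2, 2) − (−34) = −3.
|n| = √(25 + 36 + 0) = √61, so the distance is |-3|/√61 = 3√61/61.

3√61/61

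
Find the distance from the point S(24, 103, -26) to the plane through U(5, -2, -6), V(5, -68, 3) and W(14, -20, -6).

UV = (0, -66, 9) and UW = (9, -18, 0), so a normal is n = UV × UW = (162, 81, 594).
d = |162·24 + 81·103 + 594·(-26) − (-2916)| / √(26244 + 6561 + 352836) = |-297| / 621 = 11/23.

11/23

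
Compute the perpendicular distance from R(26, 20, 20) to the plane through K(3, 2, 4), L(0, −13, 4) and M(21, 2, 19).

√62/62

KL = (−3, −15, 0) and KM = (18, 0, 15), so a normal is n = KL × KM = (−225, 45, 270).
d = |(-225)·26 + 45·20 + 270·20 − 495| / √(50625 + 2025 + 72900) = |-45| / (45√62) = √62/62.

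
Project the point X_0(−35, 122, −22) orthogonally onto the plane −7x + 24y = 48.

(0, 2, -22)

n = (−7, 24, 0), |n|² = 625, and n·X_0 − 48 = 3125.
t = 3125/625 = 5, so the foot is X_0 − t·n = (−35, 122, −22) − 5·(−7, 24, 0) = (0, 2, −22).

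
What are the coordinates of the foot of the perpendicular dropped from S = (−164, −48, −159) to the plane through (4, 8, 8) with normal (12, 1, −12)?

The perpendicular from S has direction n = (12, 1, −12): r = (−164, −48, −159) + t(12, 1, −12).
Substitute into the plane: n·(S + tn) = -40 gives -108 + 289t = -40, so t = 4/17.
Foot = (−164, −48, −159) + (4/17)·(12, 1, −12) = (−2740/17, −812/17, −2751/17).

(-2740/17, -812/17, -2751/17)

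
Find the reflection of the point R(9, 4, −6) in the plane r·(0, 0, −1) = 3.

With n = (0, 0, −1), the signed offset is (n·R − 3)/|n|² = 3/1 = 3.
R' = R − 2t·n = (9, 4, −6) − 6·(0, 0, −1) = (9, 4, 0).

(9, 4, 0)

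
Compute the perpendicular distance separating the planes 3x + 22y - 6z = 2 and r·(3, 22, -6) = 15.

With common normal n = (3, 22, -6) (|n| = 23), the distance is |2 − 15|/|n| = 13/23.

13/23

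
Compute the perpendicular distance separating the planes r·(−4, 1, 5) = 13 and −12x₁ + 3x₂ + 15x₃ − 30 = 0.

3/√42

Divide the second equation by 3 to match normals: −4x₁ + x₂ + 5x₃ = 10.
With common normal n = (−4, 1, 5) (|n| = √42), the distance is |13 − 10|/|n| = 3/√42.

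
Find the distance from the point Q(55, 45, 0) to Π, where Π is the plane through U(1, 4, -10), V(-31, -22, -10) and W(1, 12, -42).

2/7

UV = (-32, -26, 0) and UW = (0, 8, -32), so a normal is n = UV × UW = (832, -1024, -256).
d = |832·55 + (-1024)·45 + (-256)·0 − (-704)| / √(692224 + 1048576 + 65536) = |384| / 1344 = 2/7.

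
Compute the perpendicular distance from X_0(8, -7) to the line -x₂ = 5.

2

The normal to the line is n = (0, -1) with |n| = 1.
|n·X_0 − 5| = |7 − 5| = 2, so the distance is 2/1 = 2.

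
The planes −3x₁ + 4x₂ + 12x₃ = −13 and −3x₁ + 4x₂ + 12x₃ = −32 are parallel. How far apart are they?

Both planes have normal n = (−3, 4, 12), |n| = 13. Any point on the first plane is at distance |(-32) − (-13)|/|n| = 19/13 from the second.

19/13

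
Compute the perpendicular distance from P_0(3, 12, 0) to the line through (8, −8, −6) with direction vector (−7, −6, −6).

Direction vector d = (−7, −6, −6).
AP = (−5, 20, 6), and AP × d = (−84, −72, 170).
|AP × d|² = 41140 and |d|² = 121, so the distance is √(41140/121) = √340 = 2√85.

2√85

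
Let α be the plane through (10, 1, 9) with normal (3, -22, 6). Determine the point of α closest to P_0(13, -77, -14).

(4, -11, -32)

n = (3, -22, 6), |n|² = 529, and n·P_0 − 62 = 1587.
t = 1587/529 = 3, so the foot is P_0 − t·n = (13, -77, -14) − 3·(3, -22, 6) = (4, -11, -32).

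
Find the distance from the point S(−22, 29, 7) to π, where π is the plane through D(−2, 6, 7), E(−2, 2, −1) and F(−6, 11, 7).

8/(3√5)

DE = (0, −4, −8) and DF = (−4, 5, 0), so a normal is n = DE × DF = (40, 32, −16).
d = |40·(-22) + 32·29 + (-16)·7 − 0| / √(1600 + 1024 + 256) = |-64| / (24√5) = 8/(3√5).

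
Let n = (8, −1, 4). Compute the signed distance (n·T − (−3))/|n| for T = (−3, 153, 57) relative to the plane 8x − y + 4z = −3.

6

n·T − (-3) = 54.
|n| = 9, so the signed distance is 54/9 = 6.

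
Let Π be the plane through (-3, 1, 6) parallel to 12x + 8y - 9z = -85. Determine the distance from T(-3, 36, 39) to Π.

Parallel planes share the normal n = (12, 8, -9); since (-3, 1, 6) lies on the plane, its equation is 12x + 8y - 9z = -82.
Then n·(-3, 36, 39) - (-82) = -17.
|n| = √(144 + 64 + 81) = 17, so the distance is |-17|/17 = 1.

1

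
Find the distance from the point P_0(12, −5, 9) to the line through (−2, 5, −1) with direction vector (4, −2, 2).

2√3

Direction vector d = (4, −2, 2).
AP = (14, −10, 10), and AP × d = (0, 12, 12).
|AP × d|² = 288 and |d|² = 24, so the distance is √(288/24) = √12 = 2√3.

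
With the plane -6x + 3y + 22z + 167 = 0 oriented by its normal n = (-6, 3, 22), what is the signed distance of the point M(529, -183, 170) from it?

n·M − (-167) = 184.
|n| = 23, so the signed distance is 184/23 = 8.

8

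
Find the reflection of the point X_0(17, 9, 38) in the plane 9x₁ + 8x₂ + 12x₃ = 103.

(-19, -23, -10)

n = (9, 8, 12), |n|² = 289, n·X_0 − 103 = 578, so t = 578/289 = 2.
Foot F = X_0 − 2·n = (−1, −7, 14); the reflection is 2F − X_0 = (−19, −23, −10).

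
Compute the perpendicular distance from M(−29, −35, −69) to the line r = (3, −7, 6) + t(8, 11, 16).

Direction vector d = (8, 11, 16).
AP = (−32, −28, −75); AP·d = -1764, |AP|² = 7433, |d|² = 441.
distance² = |AP|² − (AP·d)²/|d|² = 7433 − 3111696/441 = 377, so the distance is √377.

√377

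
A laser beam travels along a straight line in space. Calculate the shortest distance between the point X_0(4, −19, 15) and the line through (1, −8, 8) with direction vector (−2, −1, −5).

√149

Direction vector d = (−2, −1, −5).
AP = (3, −11, 7); AP·d = -30, |AP|² = 179, |d|² = 30.
distance² = |AP|² − (AP·d)²/|d|² = 179 − 900/30 = 149, so the distance is √149.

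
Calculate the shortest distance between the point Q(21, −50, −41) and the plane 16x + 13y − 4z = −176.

n = (16, 13, −4); n·P − (-176) = 26; |n| = 21; distance = 26/21.

26/21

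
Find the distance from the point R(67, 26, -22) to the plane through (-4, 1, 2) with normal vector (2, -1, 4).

The plane has equation n·(r − (-4, 1, 2)) = 0, i.e. n·r = -1.
Then n·(67, 26, -22) - (-1) = 21.
|n| = √(4 + 1 + 16) = √21, so the distance is |21|/√21 = √21.

√21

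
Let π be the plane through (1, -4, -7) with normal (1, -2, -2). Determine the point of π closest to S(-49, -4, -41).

The perpendicular from S has direction n = (1, -2, -2): r = (-49, -4, -41) + μ(1, -2, -2).
Substitute into the plane: n·(S + μn) = 23 gives 41 + 9μ = 23, so μ = -2.
Foot = (-49, -4, -41) + (-2)·(1, -2, -2) = (-51, 0, -37).

(-51, 0, -37)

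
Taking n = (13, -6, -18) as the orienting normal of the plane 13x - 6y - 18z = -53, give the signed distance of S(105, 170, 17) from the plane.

n·S − (-53) = 92.
|n| = 23, so the signed distance is 92/23 = 4.

4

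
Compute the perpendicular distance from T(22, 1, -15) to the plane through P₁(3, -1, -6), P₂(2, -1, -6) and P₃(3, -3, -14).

√17

P₁P₂ = (-1, 0, 0) and P₁P₃ = (0, -2, -8), so a normal is n = P₁P₂ × P₁P₃ = (0, -8, 2).
d = |(-8)·1 + 2·(-15) − (-4)| / √(0 + 64 + 4) = |-34| / (2√17) = √17.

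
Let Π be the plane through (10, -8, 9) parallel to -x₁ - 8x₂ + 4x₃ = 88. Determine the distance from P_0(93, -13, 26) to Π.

Parallel planes share the normal n = (-1, -8, 4); since (10, -8, 9) lies on the plane, its equation is -x₁ - 8x₂ + 4x₃ = 90.
Then n·(93, -13, 26) - 90 = 25.
|n| = √(1 + 64 + 16) = 9, so the distance is |25|/9 = 25/9.

25/9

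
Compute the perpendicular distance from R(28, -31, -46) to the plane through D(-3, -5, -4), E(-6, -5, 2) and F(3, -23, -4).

8/7

DE = (-3, 0, 6) and DF = (6, -18, 0), so a normal is n = DE × DF = (108, 36, 54).
d = |108·28 + 36·(-31) + 54·(-46) − (-720)| / √(11664 + 1296 + 2916) = |144| / 126 = 8/7.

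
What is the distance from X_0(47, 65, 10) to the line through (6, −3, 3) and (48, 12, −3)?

A direction vector is d = (42, 15, −6).
AP = (41, 68, 7), and AP × d = (−513, 540, −2241).
|AP × d|² = 5576850 and |d|² = 2025, so the distance is √(5576850/2025) = √2754 = 9√34.

9√34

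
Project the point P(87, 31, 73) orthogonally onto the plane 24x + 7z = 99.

The perpendicular from P has direction n = (24, 0, 7): r = (87, 31, 73) + λ(24, 0, 7).
Substitute into the plane: n·(P + λn) = 99 gives 2599 + 625λ = 99, so λ = -4.
Foot = (87, 31, 73) + (-4)·(24, 0, 7) = (−9, 31, 45).

(-9, 31, 45)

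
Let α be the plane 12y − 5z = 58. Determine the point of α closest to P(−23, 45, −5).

The perpendicular from P has direction n = (0, 12, −5): r = (−23, 45, −5) + μ(0, 12, −5).
Substitute into the plane: n·(P + μn) = 58 gives 565 + 169μ = 58, so μ = -3.
Foot = (−23, 45, −5) + (-3)·(0, 12, −5) = (−23, 9, 10).

(-23, 9, 10)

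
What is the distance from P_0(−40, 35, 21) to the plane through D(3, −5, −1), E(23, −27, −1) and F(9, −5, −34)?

DE = (20, −22, 0) and DF = (6, 0, −33), so a normal is n = DE × DF = (726, 660, 132).
Then n·(−40, 35, 21) − (−1254) = −1914.
|n| = √(527076 + 435600 + 17424) = 990, so the distance is |-1914|/990 = 29/15.

29/15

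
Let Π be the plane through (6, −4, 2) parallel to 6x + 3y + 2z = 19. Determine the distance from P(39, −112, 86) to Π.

6

Parallel planes share the normal n = (6, 3, 2); since (6, −4, 2) lies on the plane, its equation is 6x + 3y + 2z = 28.
d = |6·39 + 3·(-112) + 2·86 − 28| / √(36 + 9 + 4) = |42| / 7 = 6.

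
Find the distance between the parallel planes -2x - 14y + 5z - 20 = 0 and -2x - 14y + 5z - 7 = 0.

13/15

Both planes have normal n = (-2, -14, 5), |n| = 15. Any point on the first plane is at distance |7 − 20|/|n| = 13/15 from the second.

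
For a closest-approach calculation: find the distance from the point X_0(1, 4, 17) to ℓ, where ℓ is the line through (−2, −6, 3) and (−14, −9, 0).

√233

A direction vector is d = (−12, −3, −3).
AP = (3, 10, 14); AP·d = -108, |AP|² = 305, |d|² = 162.
distance² = |AP|² − (AP·d)²/|d|² = 305 − 11664/162 = 233, so the distance is √233.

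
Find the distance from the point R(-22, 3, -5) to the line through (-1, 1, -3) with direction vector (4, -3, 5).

Direction vector d = (4, -3, 5).
AP = (-21, 2, -2), and AP × d = (4, 97, 55).
|AP × d|² = 12450 and |d|² = 50, so the distance is √(12450/50) = √249.

√249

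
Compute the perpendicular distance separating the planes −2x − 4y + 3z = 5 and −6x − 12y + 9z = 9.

Divide the second equation by 3 to match normals: −2x − 4y + 3z = 3.
Both planes have normal n = (−2, −4, 3), |n| = √29. Any point on the first plane is at distance |3 − 5|/|n| = 2/√29 from the second.

2√29/29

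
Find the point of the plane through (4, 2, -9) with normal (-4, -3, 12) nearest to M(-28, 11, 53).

n = (-4, -3, 12), |n|² = 169, and n·M − (-130) = 845.
t = 845/169 = 5, so the foot is M − t·n = (-28, 11, 53) − 5·(-4, -3, 12) = (-8, 26, -7).

(-8, 26, -7)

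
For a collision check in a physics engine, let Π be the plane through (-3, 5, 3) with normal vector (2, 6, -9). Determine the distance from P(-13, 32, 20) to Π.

1

The plane has equation n·(r − (-3, 5, 3)) = 0, i.e. n·r = -3.
Then n·(-13, 32, 20) - (-3) = -11.
|n| = √(4 + 36 + 81) = 11, so the distance is |-11|/11 = 1.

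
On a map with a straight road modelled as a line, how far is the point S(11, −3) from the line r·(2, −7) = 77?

34√53/53

d = |2·11 + (-7)·(-3) − 77| / √(4 + 49) = |-34|/√53 = 34√53/53.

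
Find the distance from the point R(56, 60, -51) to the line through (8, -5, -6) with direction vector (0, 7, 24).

3√881

Direction vector d = (0, 7, 24).
AP = (48, 65, -45), and AP × d = (1875, -1152, 336).
|AP × d|² = 4955625 and |d|² = 625, so the distance is √(4955625/625) = √7929 = 3√881.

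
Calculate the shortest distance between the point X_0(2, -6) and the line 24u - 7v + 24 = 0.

d = |24·2 + (-7)·(-6) − (-24)| / √(576 + 49) = |114|/25 = 114/25.

114/25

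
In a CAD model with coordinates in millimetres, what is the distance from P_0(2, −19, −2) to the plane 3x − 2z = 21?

d = |3·2 + (-2)·(-2) − 21| / √(9 + 0 + 4) = |-11| / √13 = 11√13/13.

11√13/13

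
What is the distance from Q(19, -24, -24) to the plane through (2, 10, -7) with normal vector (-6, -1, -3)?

The plane has equation n·(r − (2, 10, -7)) = 0, i.e. n·r = -1.
n = (-6, -1, -3); n·P − (-1) = -17; |n| = √46; distance = 17/√46 = 17√46/46.

17/√46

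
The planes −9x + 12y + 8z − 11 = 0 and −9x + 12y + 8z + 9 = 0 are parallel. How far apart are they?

Both planes have normal n = (−9, 12, 8), |n| = 17. Any point on the first plane is at distance |(-9) − 11|/|n| = 20/17 from the second.

20/17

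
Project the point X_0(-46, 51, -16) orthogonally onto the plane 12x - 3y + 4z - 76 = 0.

(14, 36, 4)

n = (12, -3, 4), |n|² = 169, and n·X_0 − 76 = -845.
t = -845/169 = -5, so the foot is X_0 − t·n = (-46, 51, -16) − (-5)·(12, -3, 4) = (14, 36, 4).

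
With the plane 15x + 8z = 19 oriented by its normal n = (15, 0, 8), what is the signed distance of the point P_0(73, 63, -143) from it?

-4

n·P_0 − 19 = -68.
|n| = 17, so the signed distance is -68/17 = -4.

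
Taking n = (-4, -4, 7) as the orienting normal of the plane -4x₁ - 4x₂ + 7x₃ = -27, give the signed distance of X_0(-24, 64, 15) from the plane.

-28/9

n·X_0 − (-27) = -28.
|n| = 9, so the signed distance is -28/9.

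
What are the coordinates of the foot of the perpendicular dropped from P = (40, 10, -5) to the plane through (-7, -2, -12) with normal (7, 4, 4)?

(5, -10, -25)

The perpendicular from P has direction n = (7, 4, 4): r = (40, 10, -5) + μ(7, 4, 4).
Substitute into the plane: n·(P + μn) = -105 gives 300 + 81μ = -105, so μ = -5.
Foot = (40, 10, -5) + (-5)·(7, 4, 4) = (5, -10, -25).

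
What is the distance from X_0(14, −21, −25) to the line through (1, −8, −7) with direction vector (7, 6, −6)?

√541

Direction vector d = (7, 6, −6).
AP = (13, −13, −18); AP·d = 121, |AP|² = 662, |d|² = 121.
distance² = |AP|² − (AP·d)²/|d|² = 662 − 14641/121 = 541, so the distance is √541.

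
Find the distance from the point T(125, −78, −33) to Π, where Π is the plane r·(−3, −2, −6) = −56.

5

Normal vector n = (−3, −2, −6), and n·(125, −78, −33) − (−56) = 35.
|n| = √(9 + 4 + 36) = 7, so the distance is |35|/7 = 5.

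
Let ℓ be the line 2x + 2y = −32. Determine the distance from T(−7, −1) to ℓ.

4√2

d = |2·(-7) + 2·(-1) − (-32)| / √(4 + 4) = |16|/(2√2) = 4√2.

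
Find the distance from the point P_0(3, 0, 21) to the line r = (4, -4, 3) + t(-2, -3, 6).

√145

Direction vector d = (-2, -3, 6).
AP = (-1, 4, 18), and AP × d = (78, -30, 11).
|AP × d|² = 7105 and |d|² = 49, so the distance is √(7105/49) = √145.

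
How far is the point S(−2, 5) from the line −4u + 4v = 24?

The normal to the line is n = (−4, 4) with |n| = 4√2.
|n·S − 24| = |28 − 24| = 4, so the distance is 4/(4√2) = 1/√2.

1/√2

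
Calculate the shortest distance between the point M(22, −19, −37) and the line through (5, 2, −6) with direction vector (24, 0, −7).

√1066

Direction vector d = (24, 0, −7).
AP = (17, −21, −31), and AP × d = (147, −625, 504).
|AP × d|² = 666250 and |d|² = 625, so the distance is √(666250/625) = √1066.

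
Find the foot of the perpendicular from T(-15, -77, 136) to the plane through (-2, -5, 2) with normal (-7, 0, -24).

The perpendicular from T has direction n = (-7, 0, -24): r = (-15, -77, 136) + μ(-7, 0, -24).
Substitute into the plane: n·(T + μn) = -34 gives -3159 + 625μ = -34, so μ = 5.
Foot = (-15, -77, 136) + 5·(-7, 0, -24) = (-50, -77, 16).

(-50, -77, 16)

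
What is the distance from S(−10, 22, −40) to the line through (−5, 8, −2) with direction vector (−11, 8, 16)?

Direction vector d = (−11, 8, 16).
AP = (−5, 14, −38); AP·d = -441, |AP|² = 1665, |d|² = 441.
distance² = |AP|² − (AP·d)²/|d|² = 1665 − 194481/441 = 1224, so the distance is 6√34.

6√34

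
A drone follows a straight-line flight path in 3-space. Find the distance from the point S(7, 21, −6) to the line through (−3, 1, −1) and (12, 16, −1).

5√3

A direction vector is d = (15, 15, 0).
AP = (10, 20, −5); AP·d = 450, |AP|² = 525, |d|² = 450.
distance² = |AP|² − (AP·d)²/|d|² = 525 − 202500/450 = 75, so the distance is 5√3.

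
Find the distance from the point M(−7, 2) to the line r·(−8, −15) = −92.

d = |(-8)·(-7) + (-15)·2 − (-92)| / √(64 + 225) = |118|/17 = 118/17.

118/17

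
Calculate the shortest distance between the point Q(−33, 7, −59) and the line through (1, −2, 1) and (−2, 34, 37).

A direction vector is d = (−3, 36, 36).
AP = (−34, 9, −60); AP·d = -1734, |AP|² = 4837, |d|² = 2601.
distance² = |AP|² − (AP·d)²/|d|² = 4837 − 3006756/2601 = 3681, so the distance is 3√409.

3√409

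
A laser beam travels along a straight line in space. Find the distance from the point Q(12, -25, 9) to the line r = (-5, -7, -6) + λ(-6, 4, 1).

19

Direction vector d = (-6, 4, 1).
AP = (17, -18, 15), and AP × d = (-78, -107, -40).
|AP × d|² = 19133 and |d|² = 53, so the distance is √(19133/53) = √361 = 19.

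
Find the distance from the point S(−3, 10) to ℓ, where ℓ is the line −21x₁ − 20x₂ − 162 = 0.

299/29

d = |(-21)·(-3) + (-20)·10 − 162| / √(441 + 400) = |-299|/29 = 299/29.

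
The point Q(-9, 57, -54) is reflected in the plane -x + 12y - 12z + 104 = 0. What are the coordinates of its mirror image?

With n = (-1, 12, -12), the signed offset is (n·Q − (-104))/|n|² = 1445/289 = 5.
Q' = Q − 2t·n = (-9, 57, -54) − 10·(-1, 12, -12) = (1, -63, 66).

(1, -63, 66)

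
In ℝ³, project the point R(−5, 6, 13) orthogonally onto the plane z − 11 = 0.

(-5, 6, 11)

n = (0, 0, 1), |n|² = 1, and n·R − 11 = 2.
t = 2/1 = 2, so the foot is R − t·n = (−5, 6, 13) − 2·(0, 0, 1) = (−5, 6, 11).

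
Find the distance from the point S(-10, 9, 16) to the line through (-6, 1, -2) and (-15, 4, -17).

2√66

A direction vector is d = (-9, 3, -15).
AP = (-4, 8, 18); AP·d = -210, |AP|² = 404, |d|² = 315.
distance² = |AP|² − (AP·d)²/|d|² = 404 − 44100/315 = 264, so the distance is 2√66.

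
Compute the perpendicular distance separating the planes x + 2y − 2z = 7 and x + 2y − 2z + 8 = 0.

With common normal n = (1, 2, −2) (|n| = 3), the distance is |7 − (-8)|/|n| = 15/3 = 5.

5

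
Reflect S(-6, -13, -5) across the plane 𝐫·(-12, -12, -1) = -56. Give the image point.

(18, 11, -3)

With n = (-12, -12, -1), the signed offset is (n·S − (-56))/|n|² = 289/289 = 1.
S' = S − 2t·n = (-6, -13, -5) − 2·(-12, -12, -1) = (18, 11, -3).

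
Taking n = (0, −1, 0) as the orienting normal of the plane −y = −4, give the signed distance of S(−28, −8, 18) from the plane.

n·S − (-4) = 12.
|n| = 1, so the signed distance is 12/1 = 12.

12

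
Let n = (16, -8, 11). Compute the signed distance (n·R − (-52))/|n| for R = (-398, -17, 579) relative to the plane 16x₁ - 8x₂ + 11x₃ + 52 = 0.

n·R − (-52) = 189.
|n| = 21, so the signed distance is 189/21 = 9.

9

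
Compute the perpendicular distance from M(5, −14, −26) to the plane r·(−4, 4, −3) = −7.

9√41/41

n = (−4, 4, −3); n·P − (-7) = 9; |n| = √41; distance = 9/√41 = 9√41/41.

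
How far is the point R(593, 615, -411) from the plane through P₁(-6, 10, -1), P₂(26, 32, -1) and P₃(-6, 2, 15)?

P₁P₂ = (32, 22, 0) and P₁P₃ = (0, -8, 16), so a normal is n = P₁P₂ × P₁P₃ = (352, -512, -256).
Then n·(593, 615, -411) - (-6976) = 6048.
|n| = √(123904 + 262144 + 65536) = 672, so the distance is |6048|/672 = 9.

9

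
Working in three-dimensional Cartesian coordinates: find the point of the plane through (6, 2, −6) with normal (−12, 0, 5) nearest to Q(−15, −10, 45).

n = (−12, 0, 5), |n|² = 169, and n·Q − (-102) = 507.
t = 507/169 = 3, so the foot is Q − t·n = (−15, −10, 45) − 3·(−12, 0, 5) = (21, −10, 30).

(21, -10, 30)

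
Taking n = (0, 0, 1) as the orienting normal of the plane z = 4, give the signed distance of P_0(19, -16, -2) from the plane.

n·P_0 − 4 = -6.
|n| = 1, so the signed distance is -6/1 = -6.

-6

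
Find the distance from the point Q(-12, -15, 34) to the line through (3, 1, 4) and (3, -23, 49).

15

A direction vector is d = (0, -24, 45).
AP = (-15, -16, 30), and AP × d = (0, 675, 360).
|AP × d|² = 585225 and |d|² = 2601, so the distance is √(585225/2601) = √225 = 15.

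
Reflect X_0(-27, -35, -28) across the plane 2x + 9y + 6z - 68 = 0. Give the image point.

(-7, 55, 32)

n = (2, 9, 6), |n|² = 121, n·X_0 − 68 = -605, so t = -605/121 = -5.
Foot F = X_0 − (-5)·n = (-17, 10, 2); the reflection is 2F − X_0 = (-7, 55, 32).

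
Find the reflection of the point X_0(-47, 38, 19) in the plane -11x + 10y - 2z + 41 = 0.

With n = (-11, 10, -2), the signed offset is (n·X_0 − (-41))/|n|² = 900/225 = 4.
X_0' = X_0 − 2t·n = (-47, 38, 19) − 8·(-11, 10, -2) = (41, -42, 35).

(41, -42, 35)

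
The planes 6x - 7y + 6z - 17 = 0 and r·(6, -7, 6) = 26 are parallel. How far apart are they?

With common normal n = (6, -7, 6) (|n| = 11), the distance is |17 − 26|/|n| = 9/11.

9/11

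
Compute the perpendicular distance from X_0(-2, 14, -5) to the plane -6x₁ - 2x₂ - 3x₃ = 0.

Normal vector n = (-6, -2, -3), and n·(-2, 14, -5) - 0 = -1.
|n| = √(36 + 4 + 9) = 7, so the distance is |-1|/7 = 1/7.

1/7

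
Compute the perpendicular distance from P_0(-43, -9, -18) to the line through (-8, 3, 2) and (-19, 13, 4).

A direction vector is d = (-11, 10, 2).
AP = (-35, -12, -20); AP·d = 225, |AP|² = 1769, |d|² = 225.
distance² = |AP|² − (AP·d)²/|d|² = 1769 − 50625/225 = 1544, so the distance is 2√386.

2√386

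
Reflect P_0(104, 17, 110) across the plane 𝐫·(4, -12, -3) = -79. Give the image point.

n = (4, -12, -3), |n|² = 169, n·P_0 − (-79) = -39, so t = -39/169 = -3/13.
Foot F = P_0 − (-3/13)·n = (1364/13, 185/13, 1421/13); the reflection is 2F − P_0 = (1376/13, 149/13, 1412/13).

(1376/13, 149/13, 1412/13)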